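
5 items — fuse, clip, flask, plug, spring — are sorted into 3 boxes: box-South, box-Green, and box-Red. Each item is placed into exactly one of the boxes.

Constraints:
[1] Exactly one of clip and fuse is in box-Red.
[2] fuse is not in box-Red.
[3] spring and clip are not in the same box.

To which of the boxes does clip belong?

From (2): fuse ∉ box-Red.
(1) (exactly one): clip ∈ box-Red.
(3): spring ∉ box-Red.

clip: box-Red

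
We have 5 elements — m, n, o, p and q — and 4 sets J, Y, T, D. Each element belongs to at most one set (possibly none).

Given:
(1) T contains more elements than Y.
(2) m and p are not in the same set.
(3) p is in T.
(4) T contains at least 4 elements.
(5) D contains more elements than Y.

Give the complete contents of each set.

J = {}; Y = {}; T = {n, o, p, q}; D = {m}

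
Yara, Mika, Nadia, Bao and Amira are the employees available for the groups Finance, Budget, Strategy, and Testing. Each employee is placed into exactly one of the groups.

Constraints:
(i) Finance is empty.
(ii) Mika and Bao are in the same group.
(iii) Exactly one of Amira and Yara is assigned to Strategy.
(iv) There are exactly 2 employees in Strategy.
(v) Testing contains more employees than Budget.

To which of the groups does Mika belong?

Mika: Testing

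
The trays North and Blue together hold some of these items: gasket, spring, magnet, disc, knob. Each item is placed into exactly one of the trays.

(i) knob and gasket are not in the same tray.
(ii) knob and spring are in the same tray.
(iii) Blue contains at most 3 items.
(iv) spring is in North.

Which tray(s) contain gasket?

gasket: Blue

From (iv): spring ∈ North.
(ii): knob matches spring: knob ∈ North.
(i): gasket ∉ North.
Only one tray left: gasket ∈ Blue.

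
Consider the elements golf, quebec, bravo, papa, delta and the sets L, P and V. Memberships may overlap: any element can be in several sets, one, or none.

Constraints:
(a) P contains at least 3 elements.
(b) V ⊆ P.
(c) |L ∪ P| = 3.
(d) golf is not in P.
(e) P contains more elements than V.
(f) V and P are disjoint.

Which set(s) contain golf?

From (d): golf ∉ P.
(b) contrapositive: golf ∉ V.
Suppose golf ∈ L: no assignment then satisfies all the clues, so golf ∉ L.

golf: none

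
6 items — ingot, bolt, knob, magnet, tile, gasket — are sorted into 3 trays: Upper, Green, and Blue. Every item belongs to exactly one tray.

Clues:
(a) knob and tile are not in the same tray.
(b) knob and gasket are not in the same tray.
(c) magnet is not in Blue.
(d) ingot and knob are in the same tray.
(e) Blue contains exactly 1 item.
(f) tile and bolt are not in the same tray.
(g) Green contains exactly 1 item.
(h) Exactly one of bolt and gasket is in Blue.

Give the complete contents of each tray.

Upper = {bolt, ingot, knob, magnet}; Green = {tile}; Blue = {gasket}

From (c): magnet ∉ Blue.
Suppose ingot ∉ Upper: no assignment then satisfies all the clues, so ingot ∈ Upper.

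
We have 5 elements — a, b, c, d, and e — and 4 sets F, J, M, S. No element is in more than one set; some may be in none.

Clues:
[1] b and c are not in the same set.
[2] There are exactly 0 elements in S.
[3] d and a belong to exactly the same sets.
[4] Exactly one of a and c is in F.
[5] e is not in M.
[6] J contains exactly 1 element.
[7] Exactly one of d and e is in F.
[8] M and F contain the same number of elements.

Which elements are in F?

F = {c, e}

From (5): e ∉ M.
(2): S already has 0, so the rest are out.
Suppose a ∈ F: no assignment then satisfies all the clues, so a ∉ F.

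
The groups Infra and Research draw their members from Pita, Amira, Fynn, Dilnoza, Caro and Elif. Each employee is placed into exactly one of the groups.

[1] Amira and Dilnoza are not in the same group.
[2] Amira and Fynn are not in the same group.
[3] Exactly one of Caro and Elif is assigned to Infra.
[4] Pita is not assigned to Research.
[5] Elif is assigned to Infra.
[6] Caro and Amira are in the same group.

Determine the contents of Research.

From (4): Pita ∉ Research.
From (5): Elif ∈ Infra.
(3) (exactly one): Caro ∉ Infra.
(6): Amira matches Caro: Amira ∉ Infra.
Only one group left: Pita ∈ Infra.
Only one group left: Amira ∈ Research.
Only one group left: Caro ∈ Research.
(1): Dilnoza ∉ Research.
(2): Fynn ∉ Research.
Only one group left: Fynn ∈ Infra.
Only one group left: Dilnoza ∈ Infra.

Research = {Amira, Caro}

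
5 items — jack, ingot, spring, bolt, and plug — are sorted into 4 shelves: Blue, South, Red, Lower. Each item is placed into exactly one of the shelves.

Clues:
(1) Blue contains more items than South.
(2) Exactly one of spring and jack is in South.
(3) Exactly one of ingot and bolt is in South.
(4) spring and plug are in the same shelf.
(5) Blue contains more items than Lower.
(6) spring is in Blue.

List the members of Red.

Red = {}

From (6): spring ∈ Blue.
(2) (exactly one): jack ∈ South.
(4): plug matches spring: plug ∈ Blue.
Suppose ingot ∈ Red: no assignment then satisfies all the clues, so ingot ∉ Red.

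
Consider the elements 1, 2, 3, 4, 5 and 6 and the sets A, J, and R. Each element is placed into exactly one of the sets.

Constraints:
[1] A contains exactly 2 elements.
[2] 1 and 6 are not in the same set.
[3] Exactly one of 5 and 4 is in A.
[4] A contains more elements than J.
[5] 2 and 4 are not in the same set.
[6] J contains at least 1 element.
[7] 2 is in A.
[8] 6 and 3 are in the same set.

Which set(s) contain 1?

From (7): 2 ∈ A.
(5): 4 ∉ A.
(3) (exactly one): 5 ∈ A.
(1): A already has 2, so the rest are out.
Suppose 1 ∉ J: no assignment then satisfies all the clues, so 1 ∈ J.

1: J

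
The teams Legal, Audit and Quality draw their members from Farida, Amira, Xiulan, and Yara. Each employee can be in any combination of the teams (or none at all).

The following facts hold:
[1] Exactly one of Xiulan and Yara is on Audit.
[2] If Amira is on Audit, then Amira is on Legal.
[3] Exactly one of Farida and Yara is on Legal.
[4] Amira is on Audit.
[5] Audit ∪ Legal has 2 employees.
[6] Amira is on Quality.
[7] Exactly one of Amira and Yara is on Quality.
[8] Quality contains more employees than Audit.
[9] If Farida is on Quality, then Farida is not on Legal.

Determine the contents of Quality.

Quality = {Amira, Farida, Xiulan}

From (4): Amira ∈ Audit.
From (6): Amira ∈ Quality.
(2): Amira ∈ Legal.
(7) (exactly one): Yara ∉ Quality.
Suppose Farida ∉ Quality: no assignment then satisfies all the clues, so Farida ∈ Quality.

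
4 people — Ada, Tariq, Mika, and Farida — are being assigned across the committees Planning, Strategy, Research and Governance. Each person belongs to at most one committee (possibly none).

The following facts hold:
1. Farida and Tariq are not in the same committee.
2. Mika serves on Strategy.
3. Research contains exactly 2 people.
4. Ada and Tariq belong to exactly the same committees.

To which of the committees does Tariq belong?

Tariq: Research

From (2): Mika ∈ Strategy.
Suppose Tariq ∈ Planning: no assignment then satisfies all the clues, so Tariq ∉ Planning.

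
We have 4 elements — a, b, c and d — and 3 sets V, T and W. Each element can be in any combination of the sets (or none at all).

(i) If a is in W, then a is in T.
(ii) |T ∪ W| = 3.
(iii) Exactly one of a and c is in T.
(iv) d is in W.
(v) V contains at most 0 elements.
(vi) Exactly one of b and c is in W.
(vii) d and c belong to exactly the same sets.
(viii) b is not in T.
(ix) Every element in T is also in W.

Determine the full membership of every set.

V = {}; T = {a}; W = {a, c, d}

From (iv): d ∈ W.
From (viii): b ∉ T.
(v): V already has 0, so the rest are out.
(vii): c matches d: c ∈ W.
(vi) (exactly one): b ∉ W.
Suppose a ∉ T: no assignment then satisfies all the clues, so a ∈ T.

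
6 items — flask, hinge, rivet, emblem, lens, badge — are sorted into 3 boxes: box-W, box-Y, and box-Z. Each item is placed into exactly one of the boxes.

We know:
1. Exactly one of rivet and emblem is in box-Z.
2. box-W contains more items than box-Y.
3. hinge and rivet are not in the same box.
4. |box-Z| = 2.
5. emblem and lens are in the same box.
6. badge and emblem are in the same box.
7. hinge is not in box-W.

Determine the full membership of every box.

box-W = {badge, emblem, lens}; box-Y = {hinge}; box-Z = {flask, rivet}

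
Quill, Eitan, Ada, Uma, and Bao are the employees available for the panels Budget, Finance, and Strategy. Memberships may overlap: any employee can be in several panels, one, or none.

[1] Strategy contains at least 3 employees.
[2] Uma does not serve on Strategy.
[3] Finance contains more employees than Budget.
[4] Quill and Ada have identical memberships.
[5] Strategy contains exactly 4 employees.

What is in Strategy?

Strategy = {Ada, Bao, Eitan, Quill}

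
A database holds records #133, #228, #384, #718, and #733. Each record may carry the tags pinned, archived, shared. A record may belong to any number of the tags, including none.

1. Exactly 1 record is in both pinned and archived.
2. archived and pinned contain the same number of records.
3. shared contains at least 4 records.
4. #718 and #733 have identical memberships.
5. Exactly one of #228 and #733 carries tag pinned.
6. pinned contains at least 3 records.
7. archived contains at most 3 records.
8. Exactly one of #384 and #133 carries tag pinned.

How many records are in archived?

3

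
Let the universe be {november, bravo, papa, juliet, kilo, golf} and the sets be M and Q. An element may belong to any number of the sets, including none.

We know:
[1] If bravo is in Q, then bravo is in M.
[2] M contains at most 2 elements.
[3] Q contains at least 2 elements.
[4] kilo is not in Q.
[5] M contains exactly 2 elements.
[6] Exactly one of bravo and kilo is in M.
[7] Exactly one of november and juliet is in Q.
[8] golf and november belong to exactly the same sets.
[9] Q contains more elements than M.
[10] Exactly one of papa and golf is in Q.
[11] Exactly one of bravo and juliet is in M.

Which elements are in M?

M = {bravo, papa}

From (4): kilo ∉ Q.
Suppose november ∈ M: no assignment then satisfies all the clues, so november ∉ M.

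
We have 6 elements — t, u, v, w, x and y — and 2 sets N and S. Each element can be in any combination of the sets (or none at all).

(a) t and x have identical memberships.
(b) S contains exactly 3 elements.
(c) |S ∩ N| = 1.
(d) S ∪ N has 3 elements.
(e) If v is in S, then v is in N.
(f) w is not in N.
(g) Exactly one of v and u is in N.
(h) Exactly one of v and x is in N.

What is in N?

N = {v}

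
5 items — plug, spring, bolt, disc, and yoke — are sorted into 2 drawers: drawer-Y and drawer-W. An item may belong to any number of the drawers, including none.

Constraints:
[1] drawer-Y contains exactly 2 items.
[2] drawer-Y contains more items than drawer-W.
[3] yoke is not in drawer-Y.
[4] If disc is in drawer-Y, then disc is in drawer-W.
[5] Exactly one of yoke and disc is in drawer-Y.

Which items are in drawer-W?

drawer-W = {disc}

From (3): yoke ∉ drawer-Y.
(5) (exactly one): disc ∈ drawer-Y.
(4): disc ∈ drawer-W.
Suppose plug ∈ drawer-W: no assignment then satisfies all the clues, so plug ∉ drawer-W.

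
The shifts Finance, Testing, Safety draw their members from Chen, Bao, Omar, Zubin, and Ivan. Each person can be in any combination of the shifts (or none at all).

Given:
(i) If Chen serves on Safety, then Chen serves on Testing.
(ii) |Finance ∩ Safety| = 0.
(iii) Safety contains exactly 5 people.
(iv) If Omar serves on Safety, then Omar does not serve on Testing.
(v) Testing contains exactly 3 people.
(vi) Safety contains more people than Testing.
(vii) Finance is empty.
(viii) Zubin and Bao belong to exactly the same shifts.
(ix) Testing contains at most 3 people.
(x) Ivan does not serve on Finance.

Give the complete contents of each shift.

Finance = {}; Testing = {Bao, Chen, Zubin}; Safety = {Bao, Chen, Ivan, Omar, Zubin}

From (x): Ivan ∉ Finance.
(iii): only 5 candidates remain for Safety, so all are in.
(iv): Omar ∉ Testing.
(vii): Finance already has 0, so the rest are out.
(i): Chen ∈ Testing.
Suppose Bao ∉ Testing: no assignment then satisfies all the clues, so Bao ∈ Testing.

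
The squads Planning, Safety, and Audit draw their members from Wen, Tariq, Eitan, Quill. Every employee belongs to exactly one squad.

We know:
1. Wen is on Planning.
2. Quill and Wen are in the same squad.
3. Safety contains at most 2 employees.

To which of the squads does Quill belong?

Quill: Planning

From (1): Wen ∈ Planning.
(2): Quill matches Wen: Quill ∈ Planning.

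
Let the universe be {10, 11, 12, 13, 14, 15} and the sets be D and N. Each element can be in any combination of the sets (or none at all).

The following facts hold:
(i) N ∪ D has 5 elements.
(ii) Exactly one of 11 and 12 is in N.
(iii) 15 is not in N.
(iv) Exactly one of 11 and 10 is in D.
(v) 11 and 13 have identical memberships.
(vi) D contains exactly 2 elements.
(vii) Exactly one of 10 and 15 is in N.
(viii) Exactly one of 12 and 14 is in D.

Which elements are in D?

D = {10, 12}

From (iii): 15 ∉ N.
(vii) (exactly one): 10 ∈ N.
Suppose 10 ∉ D: no assignment then satisfies all the clues, so 10 ∈ D.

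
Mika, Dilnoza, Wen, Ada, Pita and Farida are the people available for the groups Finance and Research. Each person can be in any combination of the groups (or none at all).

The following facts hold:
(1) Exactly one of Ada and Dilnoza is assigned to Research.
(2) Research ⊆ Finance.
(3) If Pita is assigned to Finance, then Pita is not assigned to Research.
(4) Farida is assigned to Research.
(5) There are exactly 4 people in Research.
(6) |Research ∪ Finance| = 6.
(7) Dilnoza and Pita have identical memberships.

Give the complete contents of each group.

Finance = {Ada, Dilnoza, Farida, Mika, Pita, Wen}; Research = {Ada, Farida, Mika, Wen}

From (4): Farida ∈ Research.
(2) with Farida ∈ Research: Farida ∈ Finance.
Suppose Mika ∉ Finance: no assignment then satisfies all the clues, so Mika ∈ Finance.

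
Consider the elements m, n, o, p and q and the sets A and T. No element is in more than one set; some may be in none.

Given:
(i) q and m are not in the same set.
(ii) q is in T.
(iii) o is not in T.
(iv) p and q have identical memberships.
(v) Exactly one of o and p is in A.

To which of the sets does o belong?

o: A

From (ii): q ∈ T.
From (iii): o ∉ T.
(i): m ∉ T.
(iv): p matches q: p ∉ A.
(iv): p matches q: p ∈ T.
(v) (exactly one): o ∈ A.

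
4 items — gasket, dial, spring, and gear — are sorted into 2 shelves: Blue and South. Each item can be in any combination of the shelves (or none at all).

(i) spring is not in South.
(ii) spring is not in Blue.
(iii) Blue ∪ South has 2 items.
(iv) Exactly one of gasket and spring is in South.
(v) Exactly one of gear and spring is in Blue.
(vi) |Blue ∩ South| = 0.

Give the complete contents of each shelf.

Blue = {gear}; South = {gasket}

From (i): spring ∉ South.
From (ii): spring ∉ Blue.
(iv) (exactly one): gasket ∈ South.
(v) (exactly one): gear ∈ Blue.
Suppose gasket ∈ Blue: no assignment then satisfies all the clues, so gasket ∉ Blue.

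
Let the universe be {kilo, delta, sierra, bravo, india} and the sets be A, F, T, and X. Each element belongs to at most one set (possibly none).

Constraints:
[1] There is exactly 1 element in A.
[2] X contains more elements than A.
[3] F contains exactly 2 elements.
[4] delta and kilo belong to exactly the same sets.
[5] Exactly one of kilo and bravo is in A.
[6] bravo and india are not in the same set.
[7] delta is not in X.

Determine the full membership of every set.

A = {bravo}; F = {delta, kilo}; T = {}; X = {india, sierra}

From (7): delta ∉ X.
(4): kilo matches delta: kilo ∉ X.
Suppose kilo ∈ A: no assignment then satisfies all the clues, so kilo ∉ A.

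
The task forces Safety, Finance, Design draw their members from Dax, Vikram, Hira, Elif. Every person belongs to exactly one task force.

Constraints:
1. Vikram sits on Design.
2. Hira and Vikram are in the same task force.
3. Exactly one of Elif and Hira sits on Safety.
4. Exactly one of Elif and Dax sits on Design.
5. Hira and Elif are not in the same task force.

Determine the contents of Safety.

From (1): Vikram ∈ Design.
(2): Hira matches Vikram: Hira ∉ Safety.
(2): Hira matches Vikram: Hira ∉ Finance.
(2): Hira matches Vikram: Hira ∈ Design.
(3) (exactly one): Elif ∈ Safety.
(4) (exactly one): Dax ∈ Design.

Safety = {Elif}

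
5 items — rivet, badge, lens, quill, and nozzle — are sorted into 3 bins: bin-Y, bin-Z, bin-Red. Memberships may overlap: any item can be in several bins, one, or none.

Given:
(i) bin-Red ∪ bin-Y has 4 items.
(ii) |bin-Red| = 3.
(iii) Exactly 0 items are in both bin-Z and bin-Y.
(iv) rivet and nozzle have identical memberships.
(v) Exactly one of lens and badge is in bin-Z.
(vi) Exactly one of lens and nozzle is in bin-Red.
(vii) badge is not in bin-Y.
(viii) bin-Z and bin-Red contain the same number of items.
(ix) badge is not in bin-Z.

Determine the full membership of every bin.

bin-Y = {quill}; bin-Z = {lens, nozzle, rivet}; bin-Red = {badge, nozzle, rivet}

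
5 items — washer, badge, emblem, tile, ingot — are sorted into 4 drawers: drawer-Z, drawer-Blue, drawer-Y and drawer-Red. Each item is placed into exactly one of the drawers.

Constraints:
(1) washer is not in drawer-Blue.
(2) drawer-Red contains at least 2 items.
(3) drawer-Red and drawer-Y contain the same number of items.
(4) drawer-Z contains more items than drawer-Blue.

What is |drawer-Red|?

2

From (1): washer ∉ drawer-Blue.
Suppose badge ∈ drawer-Blue: no assignment then satisfies all the clues, so badge ∉ drawer-Blue.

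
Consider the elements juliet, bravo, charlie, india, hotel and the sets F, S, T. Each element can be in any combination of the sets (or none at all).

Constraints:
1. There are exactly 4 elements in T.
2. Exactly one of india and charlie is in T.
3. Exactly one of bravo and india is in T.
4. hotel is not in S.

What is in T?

From (4): hotel ∉ S.
Suppose juliet ∉ T: no assignment then satisfies all the clues, so juliet ∈ T.

T = {bravo, charlie, hotel, juliet}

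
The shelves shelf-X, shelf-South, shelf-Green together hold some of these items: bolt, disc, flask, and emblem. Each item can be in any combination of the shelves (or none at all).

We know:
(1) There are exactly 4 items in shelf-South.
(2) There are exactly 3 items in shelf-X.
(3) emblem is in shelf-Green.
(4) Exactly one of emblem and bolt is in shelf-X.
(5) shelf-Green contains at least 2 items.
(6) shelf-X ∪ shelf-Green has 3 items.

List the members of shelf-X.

shelf-X = {disc, emblem, flask}

From (3): emblem ∈ shelf-Green.
(1): only 4 candidates remain for shelf-South, so all are in.
Suppose bolt ∈ shelf-X: no assignment then satisfies all the clues, so bolt ∉ shelf-X.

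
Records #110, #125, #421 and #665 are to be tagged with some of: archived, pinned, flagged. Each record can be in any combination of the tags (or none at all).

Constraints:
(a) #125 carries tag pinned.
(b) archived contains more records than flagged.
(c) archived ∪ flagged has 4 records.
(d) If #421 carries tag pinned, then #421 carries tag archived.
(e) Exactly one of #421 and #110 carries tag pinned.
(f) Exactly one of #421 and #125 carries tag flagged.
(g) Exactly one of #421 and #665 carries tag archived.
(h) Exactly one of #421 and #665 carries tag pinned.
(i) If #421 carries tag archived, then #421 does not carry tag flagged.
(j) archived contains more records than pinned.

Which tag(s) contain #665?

#665: flagged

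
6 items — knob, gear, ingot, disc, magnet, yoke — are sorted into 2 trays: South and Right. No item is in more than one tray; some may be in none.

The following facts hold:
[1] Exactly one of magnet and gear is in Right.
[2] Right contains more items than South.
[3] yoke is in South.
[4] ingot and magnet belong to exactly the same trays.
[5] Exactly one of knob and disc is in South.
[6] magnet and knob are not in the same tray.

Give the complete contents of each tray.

South = {knob, yoke}; Right = {disc, ingot, magnet}

From (3): yoke ∈ South.
Suppose knob ∉ South: no assignment then satisfies all the clues, so knob ∈ South.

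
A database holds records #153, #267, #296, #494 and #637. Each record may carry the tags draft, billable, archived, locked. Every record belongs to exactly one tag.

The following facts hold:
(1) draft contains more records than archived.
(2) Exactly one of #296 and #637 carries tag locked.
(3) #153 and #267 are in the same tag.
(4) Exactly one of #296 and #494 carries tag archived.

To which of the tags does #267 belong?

#267: draft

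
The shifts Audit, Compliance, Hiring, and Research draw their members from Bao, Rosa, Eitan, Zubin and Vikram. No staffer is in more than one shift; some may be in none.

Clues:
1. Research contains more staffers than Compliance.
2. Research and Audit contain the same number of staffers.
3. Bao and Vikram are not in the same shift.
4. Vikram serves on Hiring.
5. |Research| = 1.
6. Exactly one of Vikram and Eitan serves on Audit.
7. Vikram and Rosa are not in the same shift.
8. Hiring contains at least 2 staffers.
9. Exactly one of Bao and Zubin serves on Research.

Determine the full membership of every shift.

Audit = {Eitan}; Compliance = {}; Hiring = {Vikram, Zubin}; Research = {Bao}

From (4): Vikram ∈ Hiring.
(3): Bao ∉ Hiring.
(6) (exactly one): Eitan ∈ Audit.
(7): Rosa ∉ Hiring.
(8): only 2 candidates remain for Hiring, so all are in.
(9) (exactly one): Bao ∈ Research.
(5): Research already has 1, so the rest are out.
Suppose Rosa ∈ Audit: no assignment then satisfies all the clues, so Rosa ∉ Audit.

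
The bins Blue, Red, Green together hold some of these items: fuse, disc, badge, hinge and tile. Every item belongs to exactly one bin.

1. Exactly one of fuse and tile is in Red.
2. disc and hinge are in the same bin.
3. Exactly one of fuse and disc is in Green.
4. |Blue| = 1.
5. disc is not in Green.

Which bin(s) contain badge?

From (5): disc ∉ Green.
(2): hinge matches disc: hinge ∉ Green.
(3) (exactly one): fuse ∈ Green.
(1) (exactly one): tile ∈ Red.
Suppose badge ∉ Blue: no assignment then satisfies all the clues, so badge ∈ Blue.

badge: Blue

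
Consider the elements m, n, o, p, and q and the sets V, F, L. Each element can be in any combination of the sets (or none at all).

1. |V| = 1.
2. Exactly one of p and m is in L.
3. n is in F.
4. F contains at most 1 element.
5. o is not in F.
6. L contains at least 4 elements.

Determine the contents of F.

From (3): n ∈ F.
From (5): o ∉ F.
(4): F already has 1, so the rest are out.

F = {n}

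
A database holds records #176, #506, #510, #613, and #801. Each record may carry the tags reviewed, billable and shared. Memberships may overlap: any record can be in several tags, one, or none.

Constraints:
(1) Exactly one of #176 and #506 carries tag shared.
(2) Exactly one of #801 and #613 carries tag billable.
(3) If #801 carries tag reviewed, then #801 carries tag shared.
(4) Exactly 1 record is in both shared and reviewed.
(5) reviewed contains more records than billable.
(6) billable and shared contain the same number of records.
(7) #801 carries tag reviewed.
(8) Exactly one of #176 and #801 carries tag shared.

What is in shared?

shared = {#506, #801}

From (7): #801 ∈ reviewed.
(3): #801 ∈ shared.
(8) (exactly one): #176 ∉ shared.
(1) (exactly one): #506 ∈ shared.
Suppose #510 ∈ shared: no assignment then satisfies all the clues, so #510 ∉ shared.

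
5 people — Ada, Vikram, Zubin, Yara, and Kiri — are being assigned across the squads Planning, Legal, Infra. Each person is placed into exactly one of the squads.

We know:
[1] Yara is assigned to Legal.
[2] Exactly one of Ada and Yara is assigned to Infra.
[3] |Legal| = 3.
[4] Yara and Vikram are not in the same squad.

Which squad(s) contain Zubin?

Zubin: Legal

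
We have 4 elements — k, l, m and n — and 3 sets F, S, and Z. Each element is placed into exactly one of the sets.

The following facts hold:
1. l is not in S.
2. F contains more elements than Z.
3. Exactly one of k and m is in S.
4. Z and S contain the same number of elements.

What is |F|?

2

From (1): l ∉ S.
Suppose n ∈ S: no assignment then satisfies all the clues, so n ∉ S.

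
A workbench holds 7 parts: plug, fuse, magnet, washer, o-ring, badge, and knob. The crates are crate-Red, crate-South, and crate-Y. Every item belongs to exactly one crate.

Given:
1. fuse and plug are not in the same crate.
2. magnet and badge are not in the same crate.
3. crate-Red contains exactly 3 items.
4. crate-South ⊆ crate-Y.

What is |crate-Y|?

4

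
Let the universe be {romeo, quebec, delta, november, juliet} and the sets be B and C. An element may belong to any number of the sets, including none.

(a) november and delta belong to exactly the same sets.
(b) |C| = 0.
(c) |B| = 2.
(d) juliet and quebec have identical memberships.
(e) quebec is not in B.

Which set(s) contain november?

november: B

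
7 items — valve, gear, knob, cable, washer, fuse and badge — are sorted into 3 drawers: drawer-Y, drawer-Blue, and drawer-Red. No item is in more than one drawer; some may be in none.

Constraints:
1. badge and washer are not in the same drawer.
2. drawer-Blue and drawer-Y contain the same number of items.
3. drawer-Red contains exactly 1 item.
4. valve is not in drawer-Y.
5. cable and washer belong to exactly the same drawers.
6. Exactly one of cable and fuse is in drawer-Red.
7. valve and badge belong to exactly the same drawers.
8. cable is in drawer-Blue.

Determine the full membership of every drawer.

drawer-Y = {gear, knob}; drawer-Blue = {cable, washer}; drawer-Red = {fuse}

From (4): valve ∉ drawer-Y.
From (8): cable ∈ drawer-Blue.
(5): washer matches cable: washer ∉ drawer-Y.
(5): washer matches cable: washer ∈ drawer-Blue.
(6) (exactly one): fuse ∈ drawer-Red.
(7): badge matches valve: badge ∉ drawer-Y.
(1): badge ∉ drawer-Blue.
(3): drawer-Red already has 1, so the rest are out.
(7): valve matches badge: valve ∉ drawer-Blue.
Suppose gear ∉ drawer-Y: no assignment then satisfies all the clues, so gear ∈ drawer-Y.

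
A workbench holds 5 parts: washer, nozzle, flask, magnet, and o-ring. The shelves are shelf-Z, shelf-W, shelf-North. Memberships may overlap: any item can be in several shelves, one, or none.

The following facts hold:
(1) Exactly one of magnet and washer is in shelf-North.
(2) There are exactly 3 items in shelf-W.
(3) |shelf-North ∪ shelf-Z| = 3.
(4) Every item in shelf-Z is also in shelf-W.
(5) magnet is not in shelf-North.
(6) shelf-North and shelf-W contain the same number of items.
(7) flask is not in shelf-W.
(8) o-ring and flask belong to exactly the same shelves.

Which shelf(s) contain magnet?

magnet: shelf-W

From (5): magnet ∉ shelf-North.
From (7): flask ∉ shelf-W.
(1) (exactly one): washer ∈ shelf-North.
(4) contrapositive: flask ∉ shelf-Z.
(8): o-ring matches flask: o-ring ∉ shelf-Z.
(8): o-ring matches flask: o-ring ∉ shelf-W.
(2): only 3 candidates remain for shelf-W, so all are in.
Suppose magnet ∈ shelf-Z: no assignment then satisfies all the clues, so magnet ∉ shelf-Z.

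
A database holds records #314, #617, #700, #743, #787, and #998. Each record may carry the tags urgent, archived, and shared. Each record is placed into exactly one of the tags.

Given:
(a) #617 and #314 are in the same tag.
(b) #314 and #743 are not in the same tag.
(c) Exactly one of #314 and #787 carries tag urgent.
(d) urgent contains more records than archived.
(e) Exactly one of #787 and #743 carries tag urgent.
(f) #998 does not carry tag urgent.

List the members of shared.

shared = {#314, #617, #998}

From (f): #998 ∉ urgent.
Suppose #314 ∉ shared: no assignment then satisfies all the clues, so #314 ∈ shared.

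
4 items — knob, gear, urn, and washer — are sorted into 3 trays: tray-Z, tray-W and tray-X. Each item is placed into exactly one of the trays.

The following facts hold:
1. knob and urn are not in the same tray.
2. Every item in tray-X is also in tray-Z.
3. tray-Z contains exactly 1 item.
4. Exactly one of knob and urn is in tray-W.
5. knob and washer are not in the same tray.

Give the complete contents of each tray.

tray-Z = {knob}; tray-W = {gear, urn, washer}; tray-X = {}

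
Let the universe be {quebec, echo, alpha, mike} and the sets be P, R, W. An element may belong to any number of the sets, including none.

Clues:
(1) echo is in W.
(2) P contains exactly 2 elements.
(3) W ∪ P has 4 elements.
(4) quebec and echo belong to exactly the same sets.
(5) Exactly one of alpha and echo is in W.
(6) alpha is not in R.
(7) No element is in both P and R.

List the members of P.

From (1): echo ∈ W.
From (6): alpha ∉ R.
(4): quebec matches echo: quebec ∈ W.
(5) (exactly one): alpha ∉ W.
Suppose quebec ∈ P: no assignment then satisfies all the clues, so quebec ∉ P.

P = {alpha, mike}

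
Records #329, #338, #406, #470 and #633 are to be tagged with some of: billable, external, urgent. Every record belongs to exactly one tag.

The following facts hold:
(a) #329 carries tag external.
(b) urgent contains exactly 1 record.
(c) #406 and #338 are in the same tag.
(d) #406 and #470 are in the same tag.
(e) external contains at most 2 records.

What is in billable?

From (a): #329 ∈ external.
Suppose #338 ∉ billable: no assignment then satisfies all the clues, so #338 ∈ billable.

billable = {#338, #406, #470}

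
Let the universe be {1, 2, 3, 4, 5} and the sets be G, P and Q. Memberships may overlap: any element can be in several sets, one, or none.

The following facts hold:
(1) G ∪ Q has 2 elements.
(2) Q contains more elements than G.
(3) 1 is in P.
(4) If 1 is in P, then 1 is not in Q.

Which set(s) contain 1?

1: P

From (3): 1 ∈ P.
(4): 1 ∉ Q.
Suppose 1 ∈ G: no assignment then satisfies all the clues, so 1 ∉ G.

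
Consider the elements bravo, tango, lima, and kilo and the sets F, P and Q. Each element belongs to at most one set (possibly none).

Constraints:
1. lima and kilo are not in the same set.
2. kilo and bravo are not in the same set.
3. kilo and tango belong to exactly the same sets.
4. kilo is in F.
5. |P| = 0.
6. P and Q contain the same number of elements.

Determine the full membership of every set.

F = {kilo, tango}; P = {}; Q = {}

From (4): kilo ∈ F.
(1): lima ∉ F.
(2): bravo ∉ F.
(3): tango matches kilo: tango ∈ F.
(5): P already has 0, so the rest are out.
Suppose bravo ∈ Q: no assignment then satisfies all the clues, so bravo ∉ Q.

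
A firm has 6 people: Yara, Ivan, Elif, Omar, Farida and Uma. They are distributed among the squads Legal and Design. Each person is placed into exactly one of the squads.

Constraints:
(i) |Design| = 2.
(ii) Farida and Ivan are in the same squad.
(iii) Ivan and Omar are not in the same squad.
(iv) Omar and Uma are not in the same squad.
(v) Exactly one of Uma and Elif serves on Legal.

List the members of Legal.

Legal = {Farida, Ivan, Uma, Yara}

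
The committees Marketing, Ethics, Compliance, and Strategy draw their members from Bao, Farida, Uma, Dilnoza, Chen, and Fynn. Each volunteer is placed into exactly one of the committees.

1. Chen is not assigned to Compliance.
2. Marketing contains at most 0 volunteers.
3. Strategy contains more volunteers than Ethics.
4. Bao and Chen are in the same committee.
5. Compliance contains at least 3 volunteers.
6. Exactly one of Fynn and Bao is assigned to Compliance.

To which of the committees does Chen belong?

Chen: Strategy

From (1): Chen ∉ Compliance.
(2): Marketing already has 0, so the rest are out.
(4): Bao matches Chen: Bao ∉ Compliance.
(6) (exactly one): Fynn ∈ Compliance.
Suppose Chen ∈ Ethics: no assignment then satisfies all the clues, so Chen ∉ Ethics.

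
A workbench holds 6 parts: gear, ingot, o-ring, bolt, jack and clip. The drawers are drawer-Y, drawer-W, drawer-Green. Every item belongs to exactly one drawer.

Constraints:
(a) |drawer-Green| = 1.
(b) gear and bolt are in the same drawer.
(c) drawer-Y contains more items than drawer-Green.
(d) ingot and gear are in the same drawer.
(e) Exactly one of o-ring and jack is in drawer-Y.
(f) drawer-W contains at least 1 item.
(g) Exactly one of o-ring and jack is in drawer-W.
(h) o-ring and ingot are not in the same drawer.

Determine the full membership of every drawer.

drawer-Y = {bolt, gear, ingot, jack}; drawer-W = {o-ring}; drawer-Green = {clip}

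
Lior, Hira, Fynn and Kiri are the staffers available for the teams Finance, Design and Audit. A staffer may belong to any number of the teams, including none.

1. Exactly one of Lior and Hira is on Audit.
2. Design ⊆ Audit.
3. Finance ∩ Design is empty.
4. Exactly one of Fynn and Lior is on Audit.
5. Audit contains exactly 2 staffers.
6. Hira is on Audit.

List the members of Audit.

Audit = {Fynn, Hira}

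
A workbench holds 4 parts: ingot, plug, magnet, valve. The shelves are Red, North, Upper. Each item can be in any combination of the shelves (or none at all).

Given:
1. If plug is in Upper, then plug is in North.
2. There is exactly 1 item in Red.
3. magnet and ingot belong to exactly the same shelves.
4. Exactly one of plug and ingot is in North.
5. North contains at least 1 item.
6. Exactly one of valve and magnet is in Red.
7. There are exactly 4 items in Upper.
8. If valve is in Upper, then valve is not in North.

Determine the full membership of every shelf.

(7): only 4 candidates remain for Upper, so all are in.
(8): valve ∉ North.
(1): plug ∈ North.
(4) (exactly one): ingot ∉ North.
(3): magnet matches ingot: magnet ∉ North.
Suppose ingot ∈ Red: no assignment then satisfies all the clues, so ingot ∉ Red.

Red = {valve}; North = {plug}; Upper = {ingot, magnet, plug, valve}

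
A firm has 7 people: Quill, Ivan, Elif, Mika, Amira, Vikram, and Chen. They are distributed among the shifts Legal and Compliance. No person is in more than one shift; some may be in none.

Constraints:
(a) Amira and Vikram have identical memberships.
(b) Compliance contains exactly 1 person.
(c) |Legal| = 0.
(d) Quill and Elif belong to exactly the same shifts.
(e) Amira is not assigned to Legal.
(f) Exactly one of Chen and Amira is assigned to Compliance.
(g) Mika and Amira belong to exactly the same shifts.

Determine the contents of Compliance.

Compliance = {Chen}

From (e): Amira ∉ Legal.
(a): Vikram matches Amira: Vikram ∉ Legal.
(c): Legal already has 0, so the rest are out.
Suppose Quill ∈ Compliance: no assignment then satisfies all the clues, so Quill ∉ Compliance.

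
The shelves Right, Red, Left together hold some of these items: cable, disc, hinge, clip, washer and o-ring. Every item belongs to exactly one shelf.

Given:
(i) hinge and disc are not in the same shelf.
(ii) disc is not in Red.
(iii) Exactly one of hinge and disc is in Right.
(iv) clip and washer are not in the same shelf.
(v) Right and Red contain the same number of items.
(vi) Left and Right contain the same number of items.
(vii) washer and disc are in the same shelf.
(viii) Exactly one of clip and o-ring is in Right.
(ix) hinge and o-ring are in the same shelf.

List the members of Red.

From (ii): disc ∉ Red.
(vii): washer matches disc: washer ∉ Red.
Suppose cable ∉ Red: no assignment then satisfies all the clues, so cable ∈ Red.

Red = {cable, clip}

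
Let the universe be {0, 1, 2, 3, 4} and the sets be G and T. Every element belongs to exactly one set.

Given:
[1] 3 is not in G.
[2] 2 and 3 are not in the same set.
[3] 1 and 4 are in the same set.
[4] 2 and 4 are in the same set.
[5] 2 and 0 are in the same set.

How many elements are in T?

From (1): 3 ∉ G.
Only one set left: 3 ∈ T.
(2): 2 ∉ T.
(4): 4 matches 2: 4 ∉ T.
(5): 0 matches 2: 0 ∉ T.
Only one set left: 0 ∈ G.
Only one set left: 2 ∈ G.
Only one set left: 4 ∈ G.
(3): 1 matches 4: 1 ∈ G.

1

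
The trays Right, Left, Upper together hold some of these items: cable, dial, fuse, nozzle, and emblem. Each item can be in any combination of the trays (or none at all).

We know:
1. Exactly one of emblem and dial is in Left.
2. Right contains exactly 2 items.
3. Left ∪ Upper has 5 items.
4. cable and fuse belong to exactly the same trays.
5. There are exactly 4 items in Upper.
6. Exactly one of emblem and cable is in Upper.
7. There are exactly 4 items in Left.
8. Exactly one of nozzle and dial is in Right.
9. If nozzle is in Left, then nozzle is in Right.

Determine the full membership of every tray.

Right = {emblem, nozzle}; Left = {cable, emblem, fuse, nozzle}; Upper = {cable, dial, fuse, nozzle}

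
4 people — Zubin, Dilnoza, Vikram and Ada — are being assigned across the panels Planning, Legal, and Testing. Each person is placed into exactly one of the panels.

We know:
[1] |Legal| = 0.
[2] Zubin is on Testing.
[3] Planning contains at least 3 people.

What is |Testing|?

1

From (2): Zubin ∈ Testing.
(1): Legal already has 0, so the rest are out.
(3): only 3 candidates remain for Planning, so all are in.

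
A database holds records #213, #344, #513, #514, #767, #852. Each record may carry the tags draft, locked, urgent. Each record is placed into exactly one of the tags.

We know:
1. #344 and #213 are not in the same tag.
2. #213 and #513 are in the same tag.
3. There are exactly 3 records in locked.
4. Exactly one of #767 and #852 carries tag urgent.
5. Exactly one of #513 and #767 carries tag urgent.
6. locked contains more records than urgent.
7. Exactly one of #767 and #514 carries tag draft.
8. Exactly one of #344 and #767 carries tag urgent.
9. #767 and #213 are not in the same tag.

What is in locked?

locked = {#213, #513, #852}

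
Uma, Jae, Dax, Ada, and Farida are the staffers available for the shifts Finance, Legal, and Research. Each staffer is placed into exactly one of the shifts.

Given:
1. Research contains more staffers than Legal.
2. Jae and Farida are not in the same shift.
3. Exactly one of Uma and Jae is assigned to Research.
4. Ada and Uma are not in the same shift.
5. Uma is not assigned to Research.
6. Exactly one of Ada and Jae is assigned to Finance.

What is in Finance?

Finance = {Ada, Farida}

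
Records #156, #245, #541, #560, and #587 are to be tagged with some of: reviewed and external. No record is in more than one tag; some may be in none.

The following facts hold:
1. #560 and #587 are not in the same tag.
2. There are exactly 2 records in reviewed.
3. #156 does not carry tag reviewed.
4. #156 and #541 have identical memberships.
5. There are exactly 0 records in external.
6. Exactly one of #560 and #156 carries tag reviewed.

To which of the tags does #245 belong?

From (3): #156 ∉ reviewed.
(4): #541 matches #156: #541 ∉ reviewed.
(5): external already has 0, so the rest are out.
(6) (exactly one): #560 ∈ reviewed.
(1): #587 ∉ reviewed.
(2): only 2 candidates remain for reviewed, so all are in.

#245: reviewed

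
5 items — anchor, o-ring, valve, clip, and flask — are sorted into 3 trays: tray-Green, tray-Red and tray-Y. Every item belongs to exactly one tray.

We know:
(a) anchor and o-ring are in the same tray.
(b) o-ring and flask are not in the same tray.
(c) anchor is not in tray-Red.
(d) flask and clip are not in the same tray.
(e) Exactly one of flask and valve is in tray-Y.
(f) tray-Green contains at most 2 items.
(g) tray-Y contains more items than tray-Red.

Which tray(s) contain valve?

valve: tray-Y

From (c): anchor ∉ tray-Red.
(a): o-ring matches anchor: o-ring ∉ tray-Red.
Suppose valve ∈ tray-Green: no assignment then satisfies all the clues, so valve ∉ tray-Green.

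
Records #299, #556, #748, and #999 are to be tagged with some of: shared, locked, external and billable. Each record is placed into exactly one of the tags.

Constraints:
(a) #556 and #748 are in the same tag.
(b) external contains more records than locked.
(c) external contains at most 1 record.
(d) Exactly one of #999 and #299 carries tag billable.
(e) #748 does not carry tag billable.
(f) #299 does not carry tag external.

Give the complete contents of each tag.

From (e): #748 ∉ billable.
From (f): #299 ∉ external.
(a): #556 matches #748: #556 ∉ billable.
Suppose #299 ∈ shared: no assignment then satisfies all the clues, so #299 ∉ shared.

shared = {#556, #748}; locked = {}; external = {#999}; billable = {#299}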